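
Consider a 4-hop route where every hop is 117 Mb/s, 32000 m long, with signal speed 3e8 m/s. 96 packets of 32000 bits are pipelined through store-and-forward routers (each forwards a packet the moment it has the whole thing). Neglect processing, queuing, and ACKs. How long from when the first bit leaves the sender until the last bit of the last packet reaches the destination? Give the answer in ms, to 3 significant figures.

27.5 ms

Per-hop transmission t_tx = L/R = 32000/117000000 = 0.273504 ms.
Per-hop propagation t_prop = 32000/300000000 = 0.106667 ms.
Pipeline fill: first packet needs 4·t_tx to clear all hops; remaining 95 packets each add one t_tx.
Total = (4+96-1)·t_tx + 4·t_prop = 99·0.273504 + 4·0.106667 = 27.5 ms.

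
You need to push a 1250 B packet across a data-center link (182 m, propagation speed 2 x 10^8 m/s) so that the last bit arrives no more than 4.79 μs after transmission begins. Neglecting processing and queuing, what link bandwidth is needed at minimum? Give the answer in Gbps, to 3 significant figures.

L = 10000 bits.
Propagation delay = 182 / 200000000 = 0.91 μs.
Transmission budget = 4.79 − 0.91 = 3.88 μs.
R ≥ L / t_tx = 10000 bits / 3.88e-06 s = 2.58 Gbps.

2.58 Gbps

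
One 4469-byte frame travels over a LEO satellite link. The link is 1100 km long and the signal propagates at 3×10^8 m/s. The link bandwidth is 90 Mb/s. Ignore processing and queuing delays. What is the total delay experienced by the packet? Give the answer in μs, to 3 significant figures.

4060 μs

L = 4469 × 8 = 35752 bits.
Transmission delay = L/R = 35752 / 90000000 = 397.244 μs.
Propagation delay = d/s = 1100000 m / 300000000 m/s = 3666.67 μs.
Total = 4060 μs.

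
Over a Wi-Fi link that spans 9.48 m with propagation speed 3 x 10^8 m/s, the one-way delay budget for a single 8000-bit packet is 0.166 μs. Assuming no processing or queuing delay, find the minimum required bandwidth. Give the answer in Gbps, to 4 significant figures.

Propagation delay = 9.48 / 300000000 = 0.0316 μs.
Transmission budget = 0.166 − 0.0316 = 0.1344 μs.
R ≥ L / t_tx = 8000 bits / 1.344e-07 s = 59.52 Gbps.

59.52 Gbps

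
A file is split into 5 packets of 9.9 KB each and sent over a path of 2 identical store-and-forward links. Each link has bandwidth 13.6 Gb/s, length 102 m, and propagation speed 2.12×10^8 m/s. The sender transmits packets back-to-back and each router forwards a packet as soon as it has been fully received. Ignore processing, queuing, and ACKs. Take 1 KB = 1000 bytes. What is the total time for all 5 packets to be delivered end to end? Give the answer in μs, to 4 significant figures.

Per-hop transmission t_tx = L/R = 79200/13600000000 = 5.82353 μs.
Per-hop propagation t_prop = 102/212000000 = 0.481132 μs.
Pipeline fill: first packet needs 2·t_tx to clear all hops; remaining 4 packets each add one t_tx.
Total = (2+5-1)·t_tx + 2·t_prop = 6·5.82353 + 2·0.481132 = 35.90 μs.

35.90 μs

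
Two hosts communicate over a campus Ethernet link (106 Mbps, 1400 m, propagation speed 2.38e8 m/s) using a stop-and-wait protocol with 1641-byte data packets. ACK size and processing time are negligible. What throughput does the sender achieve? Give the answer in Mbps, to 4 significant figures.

96.80 Mbps

t_tx = L/R = 13128/106000000 = 0.000123849 s.
t_prop = 1400/238000000 = 5.88235e-06 s; RTT = 1.17647e-05 s.
Cycle = t_tx + RTT = 0.000135614 s.
Throughput = L / cycle = 13128 / 0.000135614 = 96.80 Mbps.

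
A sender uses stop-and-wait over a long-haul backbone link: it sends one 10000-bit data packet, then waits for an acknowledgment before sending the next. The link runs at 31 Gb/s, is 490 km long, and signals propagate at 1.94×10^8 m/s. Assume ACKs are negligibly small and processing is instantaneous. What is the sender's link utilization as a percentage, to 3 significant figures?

0.00639 %

t_tx = L/R = 10000/31000000000 = 3.22581e-07 s.
t_prop = 490000/194000000 = 0.00252577 s; RTT = 0.00505155 s.
Cycle = t_tx + RTT = 0.00505187 s.
Utilization = t_tx / cycle = 3.22581e-07/0.00505187 = 0.00639 %.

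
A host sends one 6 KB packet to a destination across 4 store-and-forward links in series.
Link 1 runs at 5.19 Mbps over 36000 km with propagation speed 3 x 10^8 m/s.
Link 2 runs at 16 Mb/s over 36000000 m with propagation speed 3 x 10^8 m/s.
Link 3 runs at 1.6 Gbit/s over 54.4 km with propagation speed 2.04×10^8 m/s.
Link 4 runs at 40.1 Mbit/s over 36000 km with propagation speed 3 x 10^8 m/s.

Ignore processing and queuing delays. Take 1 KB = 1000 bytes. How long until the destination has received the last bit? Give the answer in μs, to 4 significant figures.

L = 48000 bits.
Transmission delays (L/R per hop): 9248.55, 3000, 30, 1197.01 μs; sum = 13475.6 μs.
Propagation delays (d/s per hop): 120000, 120000, 266.667, 120000 μs; sum = 360267 μs.
End-to-end = 373700 μs.

373700 μs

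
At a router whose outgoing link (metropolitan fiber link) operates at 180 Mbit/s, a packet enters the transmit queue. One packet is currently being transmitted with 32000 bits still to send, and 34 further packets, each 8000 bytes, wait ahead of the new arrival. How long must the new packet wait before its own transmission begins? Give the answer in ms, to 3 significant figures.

Each queued packet: L/R = 64000/180000000 = 0.355556 ms.
34 queued → 12.0889 ms.
Plus remaining 32000 bits of current packet: 0.177778 ms.
Queuing delay = 12.3 ms.

12.3 ms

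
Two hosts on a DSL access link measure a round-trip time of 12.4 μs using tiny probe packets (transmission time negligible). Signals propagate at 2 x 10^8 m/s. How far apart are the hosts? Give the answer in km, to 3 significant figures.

1.24 km

One-way propagation = RTT/2 = 6.2 μs.
d = s × t = 200000000 × 6.2e-06 = 1.24 km.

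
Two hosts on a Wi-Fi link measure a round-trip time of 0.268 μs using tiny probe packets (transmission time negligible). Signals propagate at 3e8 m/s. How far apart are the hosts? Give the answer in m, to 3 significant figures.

40.2 m

One-way propagation = RTT/2 = 0.134 μs.
d = s × t = 300000000 × 1.34e-07 = 40.2 m.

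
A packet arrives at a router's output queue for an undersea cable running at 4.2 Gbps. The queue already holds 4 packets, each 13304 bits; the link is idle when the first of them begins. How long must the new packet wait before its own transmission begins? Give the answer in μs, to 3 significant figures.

Each queued packet: L/R = 13304/4200000000 = 3.16762 μs.
4 queued → 12.6705 μs.
Queuing delay = 12.7 μs.

12.7 μs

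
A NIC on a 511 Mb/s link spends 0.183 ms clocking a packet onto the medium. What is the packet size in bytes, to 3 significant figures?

L = R × t_tx = 511000000 b/s × 0.000183 s = 93513 bits.
In bytes: 93513 / 8 = 11700 bytes.

11700 bytes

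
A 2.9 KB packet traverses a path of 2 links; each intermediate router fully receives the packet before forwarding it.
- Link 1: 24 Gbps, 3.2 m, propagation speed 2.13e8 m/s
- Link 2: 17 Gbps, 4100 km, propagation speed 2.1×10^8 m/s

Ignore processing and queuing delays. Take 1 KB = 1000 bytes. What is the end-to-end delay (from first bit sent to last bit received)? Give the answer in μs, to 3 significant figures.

19500 μs

L = 23200 bits.
Transmission delays (L/R per hop): 0.966667, 1.36471 μs; sum = 2.33137 μs.
Propagation delays (d/s per hop): 0.0150235, 19523.8 μs; sum = 19523.8 μs.
End-to-end = 19500 μs.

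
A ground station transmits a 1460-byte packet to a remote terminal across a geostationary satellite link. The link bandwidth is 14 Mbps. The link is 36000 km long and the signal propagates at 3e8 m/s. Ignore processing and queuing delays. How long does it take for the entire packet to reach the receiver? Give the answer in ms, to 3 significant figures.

L = 1460 × 8 = 11680 bits.
Transmission delay = L/R = 11680 / 14000000 = 0.834286 ms.
Propagation delay = d/s = 36000000 m / 300000000 m/s = 120 ms.
Total = 121 ms.

121 ms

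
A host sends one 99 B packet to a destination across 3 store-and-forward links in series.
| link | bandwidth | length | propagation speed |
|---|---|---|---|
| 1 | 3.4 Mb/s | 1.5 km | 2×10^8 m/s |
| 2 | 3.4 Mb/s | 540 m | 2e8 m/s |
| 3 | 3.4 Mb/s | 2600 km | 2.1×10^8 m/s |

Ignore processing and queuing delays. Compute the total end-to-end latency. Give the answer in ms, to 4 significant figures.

L = 99 × 8 = 792 bits.
Transmission delay per hop = L/R = 792/3400000 = 0.232941 ms; 3 hops → 0.698824 ms.
Propagation delays (d/s per hop): 0.0075, 0.0027, 12.381 ms; sum = 12.3912 ms.
End-to-end = 13.09 ms.

13.09 ms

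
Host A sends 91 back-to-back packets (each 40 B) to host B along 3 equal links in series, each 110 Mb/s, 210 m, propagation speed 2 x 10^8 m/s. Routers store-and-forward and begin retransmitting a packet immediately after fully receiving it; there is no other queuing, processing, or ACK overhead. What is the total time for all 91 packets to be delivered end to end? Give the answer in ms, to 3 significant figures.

Per-hop transmission t_tx = L/R = 320/110000000 = 0.00290909 ms.
Per-hop propagation t_prop = 210/200000000 = 0.00105 ms.
Pipeline fill: first packet needs 3·t_tx to clear all hops; remaining 90 packets each add one t_tx.
Total = (3+91-1)·t_tx + 3·t_prop = 93·0.00290909 + 3·0.00105 = 0.274 ms.

0.274 ms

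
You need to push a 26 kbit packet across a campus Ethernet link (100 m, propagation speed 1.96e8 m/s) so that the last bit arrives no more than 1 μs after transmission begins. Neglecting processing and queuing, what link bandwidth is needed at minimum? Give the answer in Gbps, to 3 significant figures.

53.1 Gbps

Propagation delay = 100 / 196000000 = 0.510204 μs.
Transmission budget = 1 − 0.510204 = 0.489796 μs.
R ≥ L / t_tx = 26000 bits / 4.89796e-07 s = 53.1 Gbps.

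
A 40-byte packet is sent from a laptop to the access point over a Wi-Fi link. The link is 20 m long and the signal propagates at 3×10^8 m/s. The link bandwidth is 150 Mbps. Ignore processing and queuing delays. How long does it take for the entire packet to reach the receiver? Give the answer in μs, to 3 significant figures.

2.20 μs

L = 40 × 8 = 320 bits.
Transmission delay = L/R = 320 / 150000000 = 2.13333 μs.
Propagation delay = d/s = 20 m / 300000000 m/s = 0.0666667 μs.
Total = 2.20 μs.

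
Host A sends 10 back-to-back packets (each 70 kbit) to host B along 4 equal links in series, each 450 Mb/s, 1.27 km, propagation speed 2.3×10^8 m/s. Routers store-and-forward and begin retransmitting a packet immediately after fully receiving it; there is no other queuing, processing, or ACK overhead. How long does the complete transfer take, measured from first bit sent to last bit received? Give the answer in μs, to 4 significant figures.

2044 μs

Per-hop transmission t_tx = L/R = 70000/450000000 = 155.556 μs.
Per-hop propagation t_prop = 1270/2.3e+08 = 5.52174 μs.
Pipeline fill: first packet needs 4·t_tx to clear all hops; remaining 9 packets each add one t_tx.
Total = (4+10-1)·t_tx + 4·t_prop = 13·155.556 + 4·5.52174 = 2044 μs.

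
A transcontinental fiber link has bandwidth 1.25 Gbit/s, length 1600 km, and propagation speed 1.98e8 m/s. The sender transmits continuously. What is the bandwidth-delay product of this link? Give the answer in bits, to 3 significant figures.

10100000 bits

Propagation delay = 1600000 / 198000000 = 0.00808081 s.
BDP = R × t_prop = 1250000000 × 0.00808081 = 10101000 bits.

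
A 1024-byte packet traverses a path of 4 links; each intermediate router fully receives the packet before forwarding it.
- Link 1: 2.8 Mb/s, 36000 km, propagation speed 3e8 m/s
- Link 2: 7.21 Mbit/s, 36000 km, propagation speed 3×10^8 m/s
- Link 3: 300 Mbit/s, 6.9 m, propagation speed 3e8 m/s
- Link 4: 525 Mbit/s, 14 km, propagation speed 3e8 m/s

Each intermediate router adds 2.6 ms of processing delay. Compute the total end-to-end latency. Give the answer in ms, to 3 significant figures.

L = 1024 × 8 = 8192 bits.
Transmission delays (L/R per hop): 2.92571, 1.1362, 0.0273067, 0.0156038 ms; sum = 4.10482 ms.
Propagation delays (d/s per hop): 120, 120, 2.3e-05, 0.0466667 ms; sum = 240.047 ms.
Processing at 3 router(s): 3 × 2.6 ms = 7.8 ms.
End-to-end = 252 ms.

252 ms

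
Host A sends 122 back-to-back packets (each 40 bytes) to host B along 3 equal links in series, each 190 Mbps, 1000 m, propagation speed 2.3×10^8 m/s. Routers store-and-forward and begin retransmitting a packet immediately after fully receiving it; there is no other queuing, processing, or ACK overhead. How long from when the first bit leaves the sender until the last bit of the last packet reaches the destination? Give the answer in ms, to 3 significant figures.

0.222 ms

Per-hop transmission t_tx = L/R = 320/190000000 = 0.00168421 ms.
Per-hop propagation t_prop = 1000/2.3e+08 = 0.00434783 ms.
Pipeline fill: first packet needs 3·t_tx to clear all hops; remaining 121 packets each add one t_tx.
Total = (3+122-1)·t_tx + 3·t_prop = 124·0.00168421 + 3·0.00434783 = 0.222 ms.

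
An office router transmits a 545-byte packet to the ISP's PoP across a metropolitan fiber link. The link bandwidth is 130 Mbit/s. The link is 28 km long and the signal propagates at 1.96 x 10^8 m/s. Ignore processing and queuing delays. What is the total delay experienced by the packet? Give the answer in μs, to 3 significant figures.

L = 545 × 8 = 4360 bits.
Transmission delay = L/R = 4360 / 130000000 = 33.5385 μs.
Propagation delay = d/s = 28000 m / 196000000 m/s = 142.857 μs.
Total = 176 μs.

176 μs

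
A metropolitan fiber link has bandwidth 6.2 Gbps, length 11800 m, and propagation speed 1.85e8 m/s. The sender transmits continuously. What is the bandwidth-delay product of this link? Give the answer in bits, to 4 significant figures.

Propagation delay = 11800 / 185000000 = 6.37838e-05 s.
BDP = R × t_prop = 6200000000 × 6.37838e-05 = 395459 bits.

395500 bits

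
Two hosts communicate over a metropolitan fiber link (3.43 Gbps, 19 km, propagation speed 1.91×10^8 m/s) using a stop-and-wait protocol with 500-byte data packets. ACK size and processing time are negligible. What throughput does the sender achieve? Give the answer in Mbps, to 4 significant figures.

t_tx = L/R = 4000/3430000000 = 1.16618e-06 s.
t_prop = 19000/191000000 = 9.94764e-05 s; RTT = 0.000198953 s.
Cycle = t_tx + RTT = 0.000200119 s.
Throughput = L / cycle = 4000 / 0.000200119 = 19.99 Mbps.

19.99 Mbps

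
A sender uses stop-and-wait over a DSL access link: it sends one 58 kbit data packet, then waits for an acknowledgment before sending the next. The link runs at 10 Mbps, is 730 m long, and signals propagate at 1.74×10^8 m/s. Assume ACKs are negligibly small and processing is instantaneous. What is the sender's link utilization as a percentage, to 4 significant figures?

99.86 %

t_tx = L/R = 58000/10000000 = 0.0058 s.
t_prop = 730/174000000 = 4.1954e-06 s; RTT = 8.3908e-06 s.
Cycle = t_tx + RTT = 0.00580839 s.
Utilization = t_tx / cycle = 0.0058/0.00580839 = 99.86 %.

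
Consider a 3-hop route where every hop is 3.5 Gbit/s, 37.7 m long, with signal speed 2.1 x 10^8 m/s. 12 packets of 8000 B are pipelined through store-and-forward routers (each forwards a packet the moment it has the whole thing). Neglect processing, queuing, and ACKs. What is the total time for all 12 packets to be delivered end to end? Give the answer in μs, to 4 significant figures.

256.5 μs

Per-hop transmission t_tx = L/R = 64000/3500000000 = 18.2857 μs.
Per-hop propagation t_prop = 37.7/210000000 = 0.179524 μs.
Pipeline fill: first packet needs 3·t_tx to clear all hops; remaining 11 packets each add one t_tx.
Total = (3+12-1)·t_tx + 3·t_prop = 14·18.2857 + 3·0.179524 = 256.5 μs.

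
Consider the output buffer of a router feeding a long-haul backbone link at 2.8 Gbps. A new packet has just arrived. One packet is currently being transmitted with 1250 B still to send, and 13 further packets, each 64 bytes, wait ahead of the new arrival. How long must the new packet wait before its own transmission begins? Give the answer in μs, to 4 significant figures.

Each queued packet: L/R = 512/2800000000 = 0.182857 μs.
13 queued → 2.37714 μs.
Plus remaining 10000 bits of current packet: 3.57143 μs.
Queuing delay = 5.949 μs.

5.949 μs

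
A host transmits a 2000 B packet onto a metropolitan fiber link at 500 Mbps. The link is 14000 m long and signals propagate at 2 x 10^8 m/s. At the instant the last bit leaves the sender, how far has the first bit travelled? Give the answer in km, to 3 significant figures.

t_tx = L/R = 16000/500000000 = 3.2e-05 s.
Distance = s × t_tx = 200000000 × 3.2e-05 = 6.40 km.

6.40 km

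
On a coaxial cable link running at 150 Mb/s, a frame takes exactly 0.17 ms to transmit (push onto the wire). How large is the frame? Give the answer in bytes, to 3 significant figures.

L = R × t_tx = 150000000 b/s × 0.00017 s = 25500 bits.
In bytes: 25500 / 8 = 3190 bytes.

3190 bytes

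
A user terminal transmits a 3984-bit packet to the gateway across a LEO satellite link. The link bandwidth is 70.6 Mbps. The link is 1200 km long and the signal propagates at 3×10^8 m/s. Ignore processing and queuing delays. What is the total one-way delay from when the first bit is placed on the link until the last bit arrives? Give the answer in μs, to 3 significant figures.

Transmission delay = L/R = 3984 / 70600000 = 56.4306 μs.
Propagation delay = d/s = 1200000 m / 300000000 m/s = 4000 μs.
Total = 4060 μs.

4060 μs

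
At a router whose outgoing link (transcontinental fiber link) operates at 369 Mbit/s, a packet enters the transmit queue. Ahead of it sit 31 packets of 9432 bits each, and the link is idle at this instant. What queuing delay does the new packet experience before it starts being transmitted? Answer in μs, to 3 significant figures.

792 μs

Each queued packet: L/R = 9432/369000000 = 25.561 μs.
31 queued → 792.39 μs.
Queuing delay = 792 μs.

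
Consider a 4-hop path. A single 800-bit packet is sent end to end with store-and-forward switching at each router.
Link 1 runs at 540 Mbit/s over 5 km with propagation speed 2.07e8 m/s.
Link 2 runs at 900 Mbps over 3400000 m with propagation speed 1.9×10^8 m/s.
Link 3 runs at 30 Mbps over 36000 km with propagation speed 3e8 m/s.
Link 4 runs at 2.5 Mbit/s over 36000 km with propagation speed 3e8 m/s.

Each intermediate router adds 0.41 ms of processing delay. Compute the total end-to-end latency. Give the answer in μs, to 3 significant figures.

Transmission delays (L/R per hop): 1.48148, 0.888889, 26.6667, 320 μs; sum = 349.037 μs.
Propagation delays (d/s per hop): 24.1546, 17894.7, 120000, 120000 μs; sum = 257919 μs.
Processing at 3 router(s): 3 × 0.41 ms = 1230 μs.
End-to-end = 259000 μs.

259000 μs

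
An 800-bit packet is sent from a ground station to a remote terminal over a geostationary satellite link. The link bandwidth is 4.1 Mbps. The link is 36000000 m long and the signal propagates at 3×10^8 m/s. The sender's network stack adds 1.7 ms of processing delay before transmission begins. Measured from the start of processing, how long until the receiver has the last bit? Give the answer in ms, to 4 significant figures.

Transmission delay = L/R = 800 / 4.1e+06 = 0.195122 ms.
Propagation delay = d/s = 36000000 m / 300000000 m/s = 120 ms.
Plus processing delay 1.7 ms = 1.7 ms.
Total = 121.9 ms.

121.9 ms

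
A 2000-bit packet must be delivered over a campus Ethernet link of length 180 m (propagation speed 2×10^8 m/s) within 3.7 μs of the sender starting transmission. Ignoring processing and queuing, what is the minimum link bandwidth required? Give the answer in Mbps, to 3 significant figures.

714 Mbps

Propagation delay = 180 / 200000000 = 0.9 μs.
Transmission budget = 3.7 − 0.9 = 2.8 μs.
R ≥ L / t_tx = 2000 bits / 2.8e-06 s = 714 Mbps.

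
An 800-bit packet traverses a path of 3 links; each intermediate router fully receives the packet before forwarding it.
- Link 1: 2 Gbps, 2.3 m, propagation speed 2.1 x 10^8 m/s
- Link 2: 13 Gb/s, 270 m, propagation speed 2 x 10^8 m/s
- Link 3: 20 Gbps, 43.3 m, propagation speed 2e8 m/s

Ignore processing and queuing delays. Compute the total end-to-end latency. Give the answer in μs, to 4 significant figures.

Transmission delays (L/R per hop): 0.4, 0.0615385, 0.04 μs; sum = 0.501538 μs.
Propagation delays (d/s per hop): 0.0109524, 1.35, 0.2165 μs; sum = 1.57745 μs.
End-to-end = 2.079 μs.

2.079 μs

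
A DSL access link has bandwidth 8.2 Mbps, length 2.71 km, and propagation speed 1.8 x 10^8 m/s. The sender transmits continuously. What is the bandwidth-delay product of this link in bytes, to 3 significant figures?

Propagation delay = 2710 / 180000000 = 1.50556e-05 s.
BDP = R × t_prop = 8.2e+06 × 1.50556e-05 = 123.456 bits.
In bytes: 123.456/8 = 15.4 bytes.

15.4 bytes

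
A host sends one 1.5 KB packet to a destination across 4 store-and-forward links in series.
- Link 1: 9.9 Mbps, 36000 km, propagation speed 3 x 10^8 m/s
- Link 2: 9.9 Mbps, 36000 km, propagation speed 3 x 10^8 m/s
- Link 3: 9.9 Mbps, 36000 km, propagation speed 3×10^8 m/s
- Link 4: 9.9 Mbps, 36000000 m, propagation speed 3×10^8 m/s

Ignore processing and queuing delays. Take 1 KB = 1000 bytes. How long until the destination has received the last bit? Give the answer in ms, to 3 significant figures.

485 ms

L = 12000 bits.
Transmission delay per hop = L/R = 12000/9900000 = 1.21212 ms; 4 hops → 4.84848 ms.
Propagation delays (d/s per hop): 120, 120, 120, 120 ms; sum = 480 ms.
End-to-end = 485 ms.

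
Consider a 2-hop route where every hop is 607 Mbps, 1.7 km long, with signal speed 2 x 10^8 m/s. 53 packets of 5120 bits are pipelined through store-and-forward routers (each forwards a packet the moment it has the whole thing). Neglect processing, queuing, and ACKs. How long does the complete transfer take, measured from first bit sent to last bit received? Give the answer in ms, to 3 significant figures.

Per-hop transmission t_tx = L/R = 5120/607000000 = 0.00843493 ms.
Per-hop propagation t_prop = 1700/200000000 = 0.0085 ms.
Pipeline fill: first packet needs 2·t_tx to clear all hops; remaining 52 packets each add one t_tx.
Total = (2+53-1)·t_tx + 2·t_prop = 54·0.00843493 + 2·0.0085 = 0.472 ms.

0.472 ms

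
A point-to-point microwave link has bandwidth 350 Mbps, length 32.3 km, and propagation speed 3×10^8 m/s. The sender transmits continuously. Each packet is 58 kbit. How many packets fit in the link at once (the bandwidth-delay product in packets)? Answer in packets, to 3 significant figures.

Propagation delay = 32300 / 300000000 = 0.000107667 s.
BDP = R × t_prop = 350000000 × 0.000107667 = 37683.3 bits.
In packets of 58000 bits: 0.650 packets.

0.650 packets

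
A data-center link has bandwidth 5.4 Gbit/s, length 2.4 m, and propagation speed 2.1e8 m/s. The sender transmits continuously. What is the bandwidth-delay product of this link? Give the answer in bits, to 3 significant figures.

61.7 bits

Propagation delay = 2.4 / 210000000 = 1.14286e-08 s.
BDP = R × t_prop = 5400000000 × 1.14286e-08 = 61.7143 bits.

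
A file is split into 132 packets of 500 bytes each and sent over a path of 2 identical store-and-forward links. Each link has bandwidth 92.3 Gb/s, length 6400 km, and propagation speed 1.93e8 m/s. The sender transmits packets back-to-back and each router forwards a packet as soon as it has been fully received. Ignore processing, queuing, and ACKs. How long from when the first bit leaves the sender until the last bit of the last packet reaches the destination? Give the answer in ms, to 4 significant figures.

66.33 ms

Per-hop transmission t_tx = L/R = 4000/92300000000 = 4.33369e-05 ms.
Per-hop propagation t_prop = 6400000/193000000 = 33.1606 ms.
Pipeline fill: first packet needs 2·t_tx to clear all hops; remaining 131 packets each add one t_tx.
Total = (2+132-1)·t_tx + 2·t_prop = 133·4.33369e-05 + 2·33.1606 = 66.33 ms.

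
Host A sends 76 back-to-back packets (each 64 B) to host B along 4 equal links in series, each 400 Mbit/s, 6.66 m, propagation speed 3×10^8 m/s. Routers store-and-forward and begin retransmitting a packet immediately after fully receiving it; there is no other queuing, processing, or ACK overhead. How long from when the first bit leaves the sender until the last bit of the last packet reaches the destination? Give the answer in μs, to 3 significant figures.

Per-hop transmission t_tx = L/R = 512/400000000 = 1.28 μs.
Per-hop propagation t_prop = 6.66/300000000 = 0.0222 μs.
Pipeline fill: first packet needs 4·t_tx to clear all hops; remaining 75 packets each add one t_tx.
Total = (4+76-1)·t_tx + 4·t_prop = 79·1.28 + 4·0.0222 = 101 μs.

101 μs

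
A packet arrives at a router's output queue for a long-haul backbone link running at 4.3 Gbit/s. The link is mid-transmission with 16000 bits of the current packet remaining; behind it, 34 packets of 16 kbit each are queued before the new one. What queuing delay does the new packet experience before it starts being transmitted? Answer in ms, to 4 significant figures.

0.1302 ms

Each queued packet: L/R = 16000/4300000000 = 0.00372093 ms.
34 queued → 0.126512 ms.
Plus remaining 16000 bits of current packet: 0.00372093 ms.
Queuing delay = 0.1302 ms.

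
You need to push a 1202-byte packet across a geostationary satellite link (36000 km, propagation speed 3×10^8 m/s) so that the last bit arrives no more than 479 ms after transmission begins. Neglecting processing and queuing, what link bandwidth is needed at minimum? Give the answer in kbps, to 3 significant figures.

L = 9616 bits.
Propagation delay = 36000000 / 300000000 = 120 ms.
Transmission budget = 479 − 120 = 359 ms.
R ≥ L / t_tx = 9616 bits / 0.359 s = 26.8 kbps.

26.8 kbps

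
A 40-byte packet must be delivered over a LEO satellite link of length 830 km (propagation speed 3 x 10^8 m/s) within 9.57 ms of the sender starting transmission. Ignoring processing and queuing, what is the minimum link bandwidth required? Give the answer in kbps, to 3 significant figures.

47.0 kbps

L = 320 bits.
Propagation delay = 830000 / 300000000 = 2.76667 ms.
Transmission budget = 9.57 − 2.76667 = 6.80333 ms.
R ≥ L / t_tx = 320 bits / 0.00680333 s = 47.0 kbps.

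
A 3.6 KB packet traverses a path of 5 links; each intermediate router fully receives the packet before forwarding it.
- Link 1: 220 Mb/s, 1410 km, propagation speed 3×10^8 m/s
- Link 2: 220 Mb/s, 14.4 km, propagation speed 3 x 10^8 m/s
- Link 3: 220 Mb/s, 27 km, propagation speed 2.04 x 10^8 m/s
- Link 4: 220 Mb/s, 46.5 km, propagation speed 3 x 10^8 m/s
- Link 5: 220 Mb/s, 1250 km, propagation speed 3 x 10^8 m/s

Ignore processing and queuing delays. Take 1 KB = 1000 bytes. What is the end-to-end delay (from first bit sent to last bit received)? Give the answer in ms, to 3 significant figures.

L = 28800 bits.
Transmission delay per hop = L/R = 28800/220000000 = 0.130909 ms; 5 hops → 0.654545 ms.
Propagation delays (d/s per hop): 4.7, 0.048, 0.132353, 0.155, 4.16667 ms; sum = 9.20202 ms.
End-to-end = 9.86 ms.

9.86 ms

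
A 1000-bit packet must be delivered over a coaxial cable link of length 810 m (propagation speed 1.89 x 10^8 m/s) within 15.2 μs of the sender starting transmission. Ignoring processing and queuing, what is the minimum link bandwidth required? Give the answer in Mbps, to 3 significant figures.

91.6 Mbps

Propagation delay = 810 / 189000000 = 4.28571 μs.
Transmission budget = 15.2 − 4.28571 = 10.9143 μs.
R ≥ L / t_tx = 1000 bits / 1.09143e-05 s = 91.6 Mbps.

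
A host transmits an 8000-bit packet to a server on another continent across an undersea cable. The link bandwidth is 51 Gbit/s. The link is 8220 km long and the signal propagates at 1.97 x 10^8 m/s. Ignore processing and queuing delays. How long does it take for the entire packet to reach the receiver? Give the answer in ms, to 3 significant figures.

41.7 ms

Transmission delay = L/R = 8000 / 51000000000 = 0.000156863 ms.
Propagation delay = d/s = 8220000 m / 197000000 m/s = 41.7259 ms.
Total = 41.7 ms.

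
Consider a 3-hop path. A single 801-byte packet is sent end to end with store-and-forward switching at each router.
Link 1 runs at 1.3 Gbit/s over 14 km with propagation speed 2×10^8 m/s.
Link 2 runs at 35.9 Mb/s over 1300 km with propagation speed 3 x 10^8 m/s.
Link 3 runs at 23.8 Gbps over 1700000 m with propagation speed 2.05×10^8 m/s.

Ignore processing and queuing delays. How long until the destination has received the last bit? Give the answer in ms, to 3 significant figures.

L = 801 × 8 = 6408 bits.
Transmission delays (L/R per hop): 0.00492923, 0.178496, 0.000269244 ms; sum = 0.183694 ms.
Propagation delays (d/s per hop): 0.07, 4.33333, 8.29268 ms; sum = 12.696 ms.
End-to-end = 12.9 ms.

12.9 ms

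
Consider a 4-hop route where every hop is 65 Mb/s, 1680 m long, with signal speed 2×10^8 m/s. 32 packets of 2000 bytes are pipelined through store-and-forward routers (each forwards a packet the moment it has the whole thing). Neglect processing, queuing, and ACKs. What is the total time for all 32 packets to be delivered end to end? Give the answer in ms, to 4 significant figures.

Per-hop transmission t_tx = L/R = 16000/65000000 = 0.246154 ms.
Per-hop propagation t_prop = 1680/200000000 = 0.0084 ms.
Pipeline fill: first packet needs 4·t_tx to clear all hops; remaining 31 packets each add one t_tx.
Total = (4+32-1)·t_tx + 4·t_prop = 35·0.246154 + 4·0.0084 = 8.649 ms.

8.649 ms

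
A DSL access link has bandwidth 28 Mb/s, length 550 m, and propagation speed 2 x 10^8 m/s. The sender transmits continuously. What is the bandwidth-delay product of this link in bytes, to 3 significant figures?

Propagation delay = 550 / 200000000 = 2.75e-06 s.
BDP = R × t_prop = 28000000 × 2.75e-06 = 77 bits.
In bytes: 77/8 = 9.63 bytes.

9.63 bytes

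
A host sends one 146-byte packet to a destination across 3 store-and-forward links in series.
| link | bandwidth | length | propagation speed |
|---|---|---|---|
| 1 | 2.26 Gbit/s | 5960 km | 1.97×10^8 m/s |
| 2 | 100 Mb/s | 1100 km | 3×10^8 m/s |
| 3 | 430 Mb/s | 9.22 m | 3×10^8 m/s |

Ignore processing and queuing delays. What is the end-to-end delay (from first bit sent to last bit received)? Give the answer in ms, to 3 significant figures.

33.9 ms

L = 146 × 8 = 1168 bits.
Transmission delays (L/R per hop): 0.000516814, 0.01168, 0.00271628 ms; sum = 0.0149131 ms.
Propagation delays (d/s per hop): 30.2538, 3.66667, 3.07333e-05 ms; sum = 33.9205 ms.
End-to-end = 33.9 ms.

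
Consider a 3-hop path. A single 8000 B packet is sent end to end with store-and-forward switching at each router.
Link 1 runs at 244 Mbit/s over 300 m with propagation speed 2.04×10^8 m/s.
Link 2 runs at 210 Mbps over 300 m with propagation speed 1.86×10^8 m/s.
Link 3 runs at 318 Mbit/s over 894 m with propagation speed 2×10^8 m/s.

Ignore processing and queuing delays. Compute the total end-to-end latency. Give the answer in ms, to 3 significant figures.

0.776 ms

L = 8000 × 8 = 64000 bits.
Transmission delays (L/R per hop): 0.262295, 0.304762, 0.201258 ms; sum = 0.768315 ms.
Propagation delays (d/s per hop): 0.00147059, 0.0016129, 0.00447 ms; sum = 0.00755349 ms.
End-to-end = 0.776 ms.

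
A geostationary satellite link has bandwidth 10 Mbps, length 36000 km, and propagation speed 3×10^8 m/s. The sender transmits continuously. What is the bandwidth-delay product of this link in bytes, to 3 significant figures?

Propagation delay = 36000000 / 300000000 = 0.12 s.
BDP = R × t_prop = 10000000 × 0.12 = 1200000 bits.
In bytes: 1200000/8 = 150000 bytes.

150000 bytes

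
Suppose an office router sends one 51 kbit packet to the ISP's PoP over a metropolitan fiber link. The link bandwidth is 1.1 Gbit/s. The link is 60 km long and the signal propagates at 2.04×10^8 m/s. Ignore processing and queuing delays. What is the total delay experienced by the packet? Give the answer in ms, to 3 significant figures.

0.340 ms

L = 51000 bits.
Transmission delay = L/R = 51000 / 1100000000 = 0.0463636 ms.
Propagation delay = d/s = 60000 m / 204000000 m/s = 0.294118 ms.
Total = 0.340 ms.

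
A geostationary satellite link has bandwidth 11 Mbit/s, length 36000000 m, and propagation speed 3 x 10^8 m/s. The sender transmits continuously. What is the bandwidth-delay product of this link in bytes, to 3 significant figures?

165000 bytes

Propagation delay = 36000000 / 300000000 = 0.12 s.
BDP = R × t_prop = 11000000 × 0.12 = 1320000 bits.
In bytes: 1320000/8 = 165000 bytes.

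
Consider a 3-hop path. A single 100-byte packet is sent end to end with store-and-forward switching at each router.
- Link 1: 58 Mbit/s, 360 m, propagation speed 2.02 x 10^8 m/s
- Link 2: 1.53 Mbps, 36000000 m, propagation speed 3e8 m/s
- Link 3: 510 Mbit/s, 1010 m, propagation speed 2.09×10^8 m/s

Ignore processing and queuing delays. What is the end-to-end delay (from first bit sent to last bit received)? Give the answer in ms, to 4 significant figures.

L = 100 × 8 = 800 bits.
Transmission delays (L/R per hop): 0.0137931, 0.522876, 0.00156863 ms; sum = 0.538238 ms.
Propagation delays (d/s per hop): 0.00178218, 120, 0.00483254 ms; sum = 120.007 ms.
End-to-end = 120.5 ms.

120.5 ms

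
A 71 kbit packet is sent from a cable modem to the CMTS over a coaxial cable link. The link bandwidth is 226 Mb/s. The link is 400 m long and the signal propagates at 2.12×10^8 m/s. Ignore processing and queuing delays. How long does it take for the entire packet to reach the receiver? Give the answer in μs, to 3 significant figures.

316 μs

L = 71000 bits.
Transmission delay = L/R = 71000 / 226000000 = 314.159 μs.
Propagation delay = d/s = 400 m / 212000000 m/s = 1.88679 μs.
Total = 316 μs.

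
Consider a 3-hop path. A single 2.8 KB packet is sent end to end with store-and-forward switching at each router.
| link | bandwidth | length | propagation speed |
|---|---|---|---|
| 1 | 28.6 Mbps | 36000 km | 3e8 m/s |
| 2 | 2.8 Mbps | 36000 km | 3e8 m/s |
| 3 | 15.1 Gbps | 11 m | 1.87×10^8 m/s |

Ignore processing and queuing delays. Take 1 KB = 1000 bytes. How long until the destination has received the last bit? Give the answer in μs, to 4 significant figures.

L = 22400 bits.
Transmission delays (L/R per hop): 783.217, 8000, 1.48344 μs; sum = 8784.7 μs.
Propagation delays (d/s per hop): 120000, 120000, 0.0588235 μs; sum = 240000 μs.
End-to-end = 248800 μs.

248800 μs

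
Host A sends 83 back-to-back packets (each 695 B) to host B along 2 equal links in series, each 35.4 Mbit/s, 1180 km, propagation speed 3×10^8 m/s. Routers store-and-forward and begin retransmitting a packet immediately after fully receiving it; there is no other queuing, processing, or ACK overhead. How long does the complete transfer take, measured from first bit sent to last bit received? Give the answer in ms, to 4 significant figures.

21.06 ms

Per-hop transmission t_tx = L/R = 5560/35400000 = 0.157062 ms.
Per-hop propagation t_prop = 1180000/300000000 = 3.93333 ms.
Pipeline fill: first packet needs 2·t_tx to clear all hops; remaining 82 packets each add one t_tx.
Total = (2+83-1)·t_tx + 2·t_prop = 84·0.157062 + 2·3.93333 = 21.06 ms.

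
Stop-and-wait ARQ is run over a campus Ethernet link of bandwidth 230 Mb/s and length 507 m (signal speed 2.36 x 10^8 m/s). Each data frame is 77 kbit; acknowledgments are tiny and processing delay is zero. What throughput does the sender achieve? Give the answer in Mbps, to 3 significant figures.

t_tx = L/R = 77000/230000000 = 0.000334783 s.
t_prop = 507/236000000 = 2.14831e-06 s; RTT = 4.29661e-06 s.
Cycle = t_tx + RTT = 0.000339079 s.
Throughput = L / cycle = 77000 / 0.000339079 = 227 Mbps.

227 Mbps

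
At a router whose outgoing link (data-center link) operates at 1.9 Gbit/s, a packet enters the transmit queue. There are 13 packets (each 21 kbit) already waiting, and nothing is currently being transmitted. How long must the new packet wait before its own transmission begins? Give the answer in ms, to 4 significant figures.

Each queued packet: L/R = 21000/1900000000 = 0.0110526 ms.
13 queued → 0.143684 ms.
Queuing delay = 0.1437 ms.

0.1437 ms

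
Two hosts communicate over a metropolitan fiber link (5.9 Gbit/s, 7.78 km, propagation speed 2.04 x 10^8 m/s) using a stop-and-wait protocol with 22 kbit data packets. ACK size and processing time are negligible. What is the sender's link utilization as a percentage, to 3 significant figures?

4.66 %

t_tx = L/R = 22000/5900000000 = 3.72881e-06 s.
t_prop = 7780/204000000 = 3.81373e-05 s; RTT = 7.62745e-05 s.
Cycle = t_tx + RTT = 8.00033e-05 s.
Utilization = t_tx / cycle = 3.72881e-06/8.00033e-05 = 4.66 %.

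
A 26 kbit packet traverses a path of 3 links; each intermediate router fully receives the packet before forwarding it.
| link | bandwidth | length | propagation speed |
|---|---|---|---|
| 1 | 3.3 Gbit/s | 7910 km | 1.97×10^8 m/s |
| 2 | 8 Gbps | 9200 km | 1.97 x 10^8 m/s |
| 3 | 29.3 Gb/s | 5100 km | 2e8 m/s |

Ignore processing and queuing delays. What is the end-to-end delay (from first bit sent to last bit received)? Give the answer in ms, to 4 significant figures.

112.4 ms

L = 26000 bits.
Transmission delays (L/R per hop): 0.00787879, 0.00325, 0.000887372 ms; sum = 0.0120162 ms.
Propagation delays (d/s per hop): 40.1523, 46.7005, 25.5 ms; sum = 112.353 ms.
End-to-end = 112.4 ms.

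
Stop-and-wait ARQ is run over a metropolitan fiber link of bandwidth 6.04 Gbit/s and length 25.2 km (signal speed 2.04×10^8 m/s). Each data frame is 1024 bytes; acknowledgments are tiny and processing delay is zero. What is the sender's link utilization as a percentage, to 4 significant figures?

0.5460 %

t_tx = L/R = 8192/6040000000 = 1.35629e-06 s.
t_prop = 25200/204000000 = 0.000123529 s; RTT = 0.000247059 s.
Cycle = t_tx + RTT = 0.000248415 s.
Utilization = t_tx / cycle = 1.35629e-06/0.000248415 = 0.5460 %.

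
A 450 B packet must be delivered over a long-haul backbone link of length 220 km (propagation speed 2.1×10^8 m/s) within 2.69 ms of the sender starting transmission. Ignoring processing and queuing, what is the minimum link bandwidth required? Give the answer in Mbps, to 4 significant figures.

L = 3600 bits.
Propagation delay = 220000 / 210000000 = 1.04762 ms.
Transmission budget = 2.69 − 1.04762 = 1.64238 ms.
R ≥ L / t_tx = 3600 bits / 0.00164238 s = 2.192 Mbps.

2.192 Mbps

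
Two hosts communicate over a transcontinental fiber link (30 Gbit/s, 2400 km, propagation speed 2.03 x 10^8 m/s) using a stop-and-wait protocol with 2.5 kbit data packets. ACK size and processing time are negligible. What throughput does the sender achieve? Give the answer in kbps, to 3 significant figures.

106 kbps

t_tx = L/R = 2500/30000000000 = 8.33333e-08 s.
t_prop = 2400000/2.03e+08 = 0.0118227 s; RTT = 0.0236453 s.
Cycle = t_tx + RTT = 0.0236454 s.
Throughput = L / cycle = 2500 / 0.0236454 = 106 kbps.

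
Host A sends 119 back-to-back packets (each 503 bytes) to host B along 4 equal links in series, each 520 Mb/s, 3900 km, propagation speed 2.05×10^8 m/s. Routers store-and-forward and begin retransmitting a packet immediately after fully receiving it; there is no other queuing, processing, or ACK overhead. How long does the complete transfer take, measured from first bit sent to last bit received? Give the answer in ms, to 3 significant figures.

77.0 ms

Per-hop transmission t_tx = L/R = 4024/520000000 = 0.00773846 ms.
Per-hop propagation t_prop = 3900000/2.05e+08 = 19.0244 ms.
Pipeline fill: first packet needs 4·t_tx to clear all hops; remaining 118 packets each add one t_tx.
Total = (4+119-1)·t_tx + 4·t_prop = 122·0.00773846 + 4·19.0244 = 77.0 ms.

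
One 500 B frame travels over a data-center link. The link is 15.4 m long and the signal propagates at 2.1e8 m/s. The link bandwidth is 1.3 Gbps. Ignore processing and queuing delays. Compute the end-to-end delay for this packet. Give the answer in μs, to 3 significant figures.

L = 500 × 8 = 4000 bits.
Transmission delay = L/R = 4000 / 1300000000 = 3.07692 μs.
Propagation delay = d/s = 15.4 m / 210000000 m/s = 0.0733333 μs.
Total = 3.15 μs.

3.15 μs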